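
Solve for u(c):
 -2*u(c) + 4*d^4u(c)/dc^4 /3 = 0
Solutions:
 u(c) = C1*exp(-2^(3/4)*3^(1/4)*c/2) + C2*exp(2^(3/4)*3^(1/4)*c/2) + C3*sin(2^(3/4)*3^(1/4)*c/2) + C4*cos(2^(3/4)*3^(1/4)*c/2)


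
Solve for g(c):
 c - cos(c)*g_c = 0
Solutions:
 g(c) = C1 + Integral(c/cos(c), c)


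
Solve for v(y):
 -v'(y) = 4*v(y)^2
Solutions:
 v(y) = 1/(C1 + 4*y)


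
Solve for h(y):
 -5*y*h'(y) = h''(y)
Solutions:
 h(y) = C1 + C2*erf(sqrt(10)*y/2)


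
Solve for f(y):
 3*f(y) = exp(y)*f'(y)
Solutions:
 f(y) = C1*exp(-3*exp(-y))


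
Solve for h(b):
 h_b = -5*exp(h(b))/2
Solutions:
 h(b) = log(1/(C1 + 5*b)) + log(2)


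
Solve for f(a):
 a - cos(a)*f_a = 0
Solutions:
 f(a) = C1 + Integral(a/cos(a), a)


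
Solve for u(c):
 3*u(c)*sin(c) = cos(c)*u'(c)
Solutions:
 u(c) = C1/cos(c)^3


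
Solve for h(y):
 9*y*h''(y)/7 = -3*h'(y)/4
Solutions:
 h(y) = C1 + C2*y^(5/12)


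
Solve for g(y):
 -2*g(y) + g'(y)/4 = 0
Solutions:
 g(y) = C1*exp(8*y)


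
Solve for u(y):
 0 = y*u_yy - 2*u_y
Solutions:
 u(y) = C1 + C2*y^3


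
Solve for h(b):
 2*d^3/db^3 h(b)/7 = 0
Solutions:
 h(b) = C1 + C2*b + C3*b^2


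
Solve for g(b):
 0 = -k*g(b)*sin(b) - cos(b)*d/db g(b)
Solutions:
 g(b) = C1*exp(k*log(cos(b)))


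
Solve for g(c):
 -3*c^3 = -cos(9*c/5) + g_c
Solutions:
 g(c) = C1 - 3*c^4/4 + 5*sin(9*c/5)/9


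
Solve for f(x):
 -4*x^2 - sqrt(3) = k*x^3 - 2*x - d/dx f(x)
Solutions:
 f(x) = C1 + k*x^4/4 + 4*x^3/3 - x^2 + sqrt(3)*x


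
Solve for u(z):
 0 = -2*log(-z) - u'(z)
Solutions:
 u(z) = C1 - 2*z*log(-z) + 2*z


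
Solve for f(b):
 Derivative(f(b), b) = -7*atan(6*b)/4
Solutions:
 f(b) = C1 - 7*b*atan(6*b)/4 + 7*log(36*b^2 + 1)/48


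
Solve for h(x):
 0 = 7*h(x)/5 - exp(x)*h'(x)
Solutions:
 h(x) = C1*exp(-7*exp(-x)/5)


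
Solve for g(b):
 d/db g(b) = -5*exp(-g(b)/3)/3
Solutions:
 g(b) = 3*log(C1 - 5*b/9)


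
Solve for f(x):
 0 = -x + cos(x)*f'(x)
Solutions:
 f(x) = C1 + Integral(x/cos(x), x)


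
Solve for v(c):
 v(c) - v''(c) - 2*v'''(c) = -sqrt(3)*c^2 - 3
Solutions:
 v(c) = C1*exp(-c*((6*sqrt(78) + 53)^(-1/3) + 2 + (6*sqrt(78) + 53)^(1/3))/12)*sin(sqrt(3)*c*(-(6*sqrt(78) + 53)^(1/3) + (6*sqrt(78) + 53)^(-1/3))/12) + C2*exp(-c*((6*sqrt(78) + 53)^(-1/3) + 2 + (6*sqrt(78) + 53)^(1/3))/12)*cos(sqrt(3)*c*(-(6*sqrt(78) + 53)^(1/3) + (6*sqrt(78) + 53)^(-1/3))/12) + C3*exp(c*(-1 + (6*sqrt(78) + 53)^(-1/3) + (6*sqrt(78) + 53)^(1/3))/6) - sqrt(3)*c^2 - 2*sqrt(3) - 3


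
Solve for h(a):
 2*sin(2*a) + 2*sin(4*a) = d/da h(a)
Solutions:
 h(a) = C1 - cos(2*a) - cos(4*a)/2


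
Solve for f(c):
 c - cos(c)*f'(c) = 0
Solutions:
 f(c) = C1 + Integral(c/cos(c), c)


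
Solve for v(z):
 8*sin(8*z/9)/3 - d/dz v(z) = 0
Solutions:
 v(z) = C1 - 3*cos(8*z/9)


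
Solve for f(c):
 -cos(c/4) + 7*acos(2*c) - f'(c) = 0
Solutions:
 f(c) = C1 + 7*c*acos(2*c) - 7*sqrt(1 - 4*c^2)/2 - 4*sin(c/4)


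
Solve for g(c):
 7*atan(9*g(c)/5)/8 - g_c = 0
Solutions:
 Integral(1/atan(9*_y/5), (_y, g(c))) = C1 + 7*c/8


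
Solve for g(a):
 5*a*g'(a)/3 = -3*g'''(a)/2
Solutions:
 g(a) = C1 + Integral(C2*airyai(-30^(1/3)*a/3) + C3*airybi(-30^(1/3)*a/3), a)


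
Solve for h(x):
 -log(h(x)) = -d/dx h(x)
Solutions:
 li(h(x)) = C1 + x


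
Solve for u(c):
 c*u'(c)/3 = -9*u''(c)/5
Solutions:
 u(c) = C1 + C2*erf(sqrt(30)*c/18)


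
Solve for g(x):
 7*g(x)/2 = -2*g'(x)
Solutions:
 g(x) = C1*exp(-7*x/4)


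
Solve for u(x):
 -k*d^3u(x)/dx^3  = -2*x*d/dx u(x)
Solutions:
 u(x) = C1 + Integral(C2*airyai(2^(1/3)*x*(1/k)^(1/3)) + C3*airybi(2^(1/3)*x*(1/k)^(1/3)), x)


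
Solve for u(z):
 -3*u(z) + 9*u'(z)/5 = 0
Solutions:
 u(z) = C1*exp(5*z/3)


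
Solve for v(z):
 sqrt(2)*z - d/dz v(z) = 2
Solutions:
 v(z) = C1 + sqrt(2)*z^2/2 - 2*z


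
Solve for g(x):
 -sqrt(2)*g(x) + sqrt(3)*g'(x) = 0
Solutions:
 g(x) = C1*exp(sqrt(6)*x/3)


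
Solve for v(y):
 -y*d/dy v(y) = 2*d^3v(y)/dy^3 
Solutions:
 v(y) = C1 + Integral(C2*airyai(-2^(2/3)*y/2) + C3*airybi(-2^(2/3)*y/2), y)


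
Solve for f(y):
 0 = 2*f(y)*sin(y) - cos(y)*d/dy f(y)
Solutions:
 f(y) = C1/cos(y)^2


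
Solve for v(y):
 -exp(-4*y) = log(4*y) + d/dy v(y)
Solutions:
 v(y) = C1 - y*log(y) + y*(1 - 2*log(2)) + exp(-4*y)/4


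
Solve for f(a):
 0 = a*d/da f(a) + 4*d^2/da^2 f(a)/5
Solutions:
 f(a) = C1 + C2*erf(sqrt(10)*a/4)


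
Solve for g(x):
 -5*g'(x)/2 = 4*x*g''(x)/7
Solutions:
 g(x) = C1 + C2/x^(27/8)


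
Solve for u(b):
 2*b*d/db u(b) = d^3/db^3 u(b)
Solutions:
 u(b) = C1 + Integral(C2*airyai(2^(1/3)*b) + C3*airybi(2^(1/3)*b), b)


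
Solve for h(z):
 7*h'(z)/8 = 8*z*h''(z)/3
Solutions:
 h(z) = C1 + C2*z^(85/64)


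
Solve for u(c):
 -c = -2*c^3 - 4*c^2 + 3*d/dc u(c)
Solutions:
 u(c) = C1 + c^4/6 + 4*c^3/9 - c^2/6


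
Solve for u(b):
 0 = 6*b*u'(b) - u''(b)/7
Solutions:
 u(b) = C1 + C2*erfi(sqrt(21)*b)


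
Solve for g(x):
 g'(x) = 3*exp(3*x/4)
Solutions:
 g(x) = C1 + 4*exp(3*x/4)


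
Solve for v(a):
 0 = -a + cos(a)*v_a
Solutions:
 v(a) = C1 + Integral(a/cos(a), a)


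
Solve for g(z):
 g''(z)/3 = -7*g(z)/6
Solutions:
 g(z) = C1*sin(sqrt(14)*z/2) + C2*cos(sqrt(14)*z/2)


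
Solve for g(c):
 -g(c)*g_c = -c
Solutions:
 g(c) = -sqrt(C1 + c^2)
 g(c) = sqrt(C1 + c^2)


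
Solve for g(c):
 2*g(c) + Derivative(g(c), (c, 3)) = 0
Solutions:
 g(c) = C3*exp(-2^(1/3)*c) + (C1*sin(2^(1/3)*sqrt(3)*c/2) + C2*cos(2^(1/3)*sqrt(3)*c/2))*exp(2^(1/3)*c/2)


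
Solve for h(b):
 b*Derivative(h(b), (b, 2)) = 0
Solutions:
 h(b) = C1 + C2*b


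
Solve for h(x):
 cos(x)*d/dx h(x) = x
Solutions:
 h(x) = C1 + Integral(x/cos(x), x)


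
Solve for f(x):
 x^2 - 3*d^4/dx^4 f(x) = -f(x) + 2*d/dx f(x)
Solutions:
 f(x) = C1*exp(x*(-2^(2/3) + 2^(1/3) + 2)/6)*sin(2^(1/3)*sqrt(3)*x*(1 + 2^(1/3))/6) + C2*exp(x*(-2^(2/3) + 2^(1/3) + 2)/6)*cos(2^(1/3)*sqrt(3)*x*(1 + 2^(1/3))/6) + C3*exp(-x) + C4*exp(x*(-2^(1/3) + 1 + 2^(2/3))/3) - x^2 - 4*x - 8


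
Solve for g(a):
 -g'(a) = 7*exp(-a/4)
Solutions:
 g(a) = C1 + 28*exp(-a/4)


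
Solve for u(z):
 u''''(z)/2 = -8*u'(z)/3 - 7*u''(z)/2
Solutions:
 u(z) = C1 + C2*exp(-3^(1/3)*z*(-(24 + sqrt(1605))^(1/3) + 7*3^(1/3)/(24 + sqrt(1605))^(1/3))/6)*sin(3^(1/6)*z*(21/(24 + sqrt(1605))^(1/3) + 3^(2/3)*(24 + sqrt(1605))^(1/3))/6) + C3*exp(-3^(1/3)*z*(-(24 + sqrt(1605))^(1/3) + 7*3^(1/3)/(24 + sqrt(1605))^(1/3))/6)*cos(3^(1/6)*z*(21/(24 + sqrt(1605))^(1/3) + 3^(2/3)*(24 + sqrt(1605))^(1/3))/6) + C4*exp(3^(1/3)*z*(-(24 + sqrt(1605))^(1/3) + 7*3^(1/3)/(24 + sqrt(1605))^(1/3))/3)


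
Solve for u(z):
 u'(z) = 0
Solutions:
 u(z) = C1


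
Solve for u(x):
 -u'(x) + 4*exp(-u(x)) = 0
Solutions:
 u(x) = log(C1 + 4*x)


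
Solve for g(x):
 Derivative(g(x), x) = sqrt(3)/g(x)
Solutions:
 g(x) = -sqrt(C1 + 2*sqrt(3)*x)
 g(x) = sqrt(C1 + 2*sqrt(3)*x)


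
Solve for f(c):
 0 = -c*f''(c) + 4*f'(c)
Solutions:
 f(c) = C1 + C2*c^5


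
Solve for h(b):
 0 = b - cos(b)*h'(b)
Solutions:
 h(b) = C1 + Integral(b/cos(b), b)


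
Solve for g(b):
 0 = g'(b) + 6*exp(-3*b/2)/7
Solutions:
 g(b) = C1 + 4*exp(-3*b/2)/7


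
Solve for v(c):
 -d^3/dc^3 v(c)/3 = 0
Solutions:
 v(c) = C1 + C2*c + C3*c^2


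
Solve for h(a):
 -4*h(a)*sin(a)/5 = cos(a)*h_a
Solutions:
 h(a) = C1*cos(a)^(4/5)


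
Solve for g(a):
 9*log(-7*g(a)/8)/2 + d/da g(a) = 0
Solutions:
 2*Integral(1/(log(-_y) - 3*log(2) + log(7)), (_y, g(a)))/9 = C1 - a


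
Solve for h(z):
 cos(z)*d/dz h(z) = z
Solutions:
 h(z) = C1 + Integral(z/cos(z), z)


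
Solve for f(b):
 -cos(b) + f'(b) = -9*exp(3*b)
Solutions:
 f(b) = C1 - 3*exp(3*b) + sin(b)


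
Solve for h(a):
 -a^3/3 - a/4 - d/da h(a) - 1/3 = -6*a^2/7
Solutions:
 h(a) = C1 - a^4/12 + 2*a^3/7 - a^2/8 - a/3


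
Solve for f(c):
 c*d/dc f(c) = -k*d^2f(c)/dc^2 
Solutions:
 f(c) = C1 + C2*sqrt(k)*erf(sqrt(2)*c*sqrt(1/k)/2)


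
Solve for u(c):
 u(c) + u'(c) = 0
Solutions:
 u(c) = C1*exp(-c)


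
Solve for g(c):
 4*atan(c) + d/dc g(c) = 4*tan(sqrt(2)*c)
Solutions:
 g(c) = C1 - 4*c*atan(c) + 2*log(c^2 + 1) - 2*sqrt(2)*log(cos(sqrt(2)*c))


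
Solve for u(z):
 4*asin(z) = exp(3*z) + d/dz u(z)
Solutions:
 u(z) = C1 + 4*z*asin(z) + 4*sqrt(1 - z^2) - exp(3*z)/3


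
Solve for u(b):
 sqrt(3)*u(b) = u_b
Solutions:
 u(b) = C1*exp(sqrt(3)*b)


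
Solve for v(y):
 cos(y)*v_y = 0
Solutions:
 v(y) = C1


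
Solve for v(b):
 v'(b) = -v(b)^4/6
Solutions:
 v(b) = 2^(1/3)*(1/(C1 + b))^(1/3)
 v(b) = 2^(1/3)*(-1 - sqrt(3)*I)*(1/(C1 + b))^(1/3)/2
 v(b) = 2^(1/3)*(-1 + sqrt(3)*I)*(1/(C1 + b))^(1/3)/2


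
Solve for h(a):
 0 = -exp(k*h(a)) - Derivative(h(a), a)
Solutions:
 h(a) = Piecewise((log(1/(C1*k + a*k))/k, Ne(k, 0)), (nan, True))
 h(a) = Piecewise((C1 - a, Eq(k, 0)), (nan, True))


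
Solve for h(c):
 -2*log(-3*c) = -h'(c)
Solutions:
 h(c) = C1 + 2*c*log(-c) + 2*c*(-1 + log(3))


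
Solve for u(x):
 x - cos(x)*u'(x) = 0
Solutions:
 u(x) = C1 + Integral(x/cos(x), x)


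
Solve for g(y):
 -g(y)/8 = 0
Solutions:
 g(y) = 0


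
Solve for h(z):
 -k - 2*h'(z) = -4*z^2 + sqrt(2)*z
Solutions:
 h(z) = C1 - k*z/2 + 2*z^3/3 - sqrt(2)*z^2/4


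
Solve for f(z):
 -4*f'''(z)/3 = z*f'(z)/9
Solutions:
 f(z) = C1 + Integral(C2*airyai(-18^(1/3)*z/6) + C3*airybi(-18^(1/3)*z/6), z)


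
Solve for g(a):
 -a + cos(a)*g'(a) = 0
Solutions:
 g(a) = C1 + Integral(a/cos(a), a)


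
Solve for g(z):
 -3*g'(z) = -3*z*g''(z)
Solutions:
 g(z) = C1 + C2*z^2


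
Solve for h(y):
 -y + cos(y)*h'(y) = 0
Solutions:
 h(y) = C1 + Integral(y/cos(y), y)


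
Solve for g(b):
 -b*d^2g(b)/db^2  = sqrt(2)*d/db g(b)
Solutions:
 g(b) = C1 + C2*b^(1 - sqrt(2))


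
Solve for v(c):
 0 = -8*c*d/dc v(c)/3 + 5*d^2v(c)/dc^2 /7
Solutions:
 v(c) = C1 + C2*erfi(2*sqrt(105)*c/15)


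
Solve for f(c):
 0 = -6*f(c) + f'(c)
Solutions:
 f(c) = C1*exp(6*c)


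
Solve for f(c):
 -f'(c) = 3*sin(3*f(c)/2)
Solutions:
 f(c) = -2*acos((-C1 - exp(9*c))/(C1 - exp(9*c)))/3 + 4*pi/3
 f(c) = 2*acos((-C1 - exp(9*c))/(C1 - exp(9*c)))/3


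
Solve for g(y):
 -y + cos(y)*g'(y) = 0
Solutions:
 g(y) = C1 + Integral(y/cos(y), y)


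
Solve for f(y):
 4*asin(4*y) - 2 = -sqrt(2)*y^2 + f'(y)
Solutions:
 f(y) = C1 + sqrt(2)*y^3/3 + 4*y*asin(4*y) - 2*y + sqrt(1 - 16*y^2)


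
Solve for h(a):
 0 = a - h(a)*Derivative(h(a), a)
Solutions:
 h(a) = -sqrt(C1 + a^2)
 h(a) = sqrt(C1 + a^2)


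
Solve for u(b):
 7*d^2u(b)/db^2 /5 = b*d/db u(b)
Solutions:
 u(b) = C1 + C2*erfi(sqrt(70)*b/14)


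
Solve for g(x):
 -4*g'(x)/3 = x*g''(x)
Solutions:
 g(x) = C1 + C2/x^(1/3)


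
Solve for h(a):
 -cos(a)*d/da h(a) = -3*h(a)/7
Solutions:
 h(a) = C1*(sin(a) + 1)^(3/14)/(sin(a) - 1)^(3/14)


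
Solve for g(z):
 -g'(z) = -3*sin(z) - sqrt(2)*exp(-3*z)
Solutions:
 g(z) = C1 - 3*cos(z) - sqrt(2)*exp(-3*z)/3


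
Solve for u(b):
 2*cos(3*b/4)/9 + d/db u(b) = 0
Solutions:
 u(b) = C1 - 8*sin(3*b/4)/27


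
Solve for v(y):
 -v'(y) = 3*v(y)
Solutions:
 v(y) = C1*exp(-3*y)


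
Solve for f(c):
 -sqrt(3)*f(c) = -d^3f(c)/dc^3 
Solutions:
 f(c) = C3*exp(3^(1/6)*c) + (C1*sin(3^(2/3)*c/2) + C2*cos(3^(2/3)*c/2))*exp(-3^(1/6)*c/2)


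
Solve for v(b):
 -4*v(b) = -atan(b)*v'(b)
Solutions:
 v(b) = C1*exp(4*Integral(1/atan(b), b))


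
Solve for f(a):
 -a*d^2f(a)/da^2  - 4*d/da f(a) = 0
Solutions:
 f(a) = C1 + C2/a^3


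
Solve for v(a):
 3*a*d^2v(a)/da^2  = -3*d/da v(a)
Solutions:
 v(a) = C1 + C2*log(a)


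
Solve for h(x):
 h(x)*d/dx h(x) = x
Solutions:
 h(x) = -sqrt(C1 + x^2)
 h(x) = sqrt(C1 + x^2)


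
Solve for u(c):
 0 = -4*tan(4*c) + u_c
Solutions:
 u(c) = C1 - log(cos(4*c))


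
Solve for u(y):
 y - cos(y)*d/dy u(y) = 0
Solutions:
 u(y) = C1 + Integral(y/cos(y), y)


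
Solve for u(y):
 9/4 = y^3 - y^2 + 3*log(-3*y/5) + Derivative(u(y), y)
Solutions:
 u(y) = C1 - y^4/4 + y^3/3 - 3*y*log(-y) + y*(-3*log(3) + 3*log(5) + 21/4)


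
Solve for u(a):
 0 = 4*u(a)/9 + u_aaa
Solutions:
 u(a) = C3*exp(-2^(2/3)*3^(1/3)*a/3) + (C1*sin(2^(2/3)*3^(5/6)*a/6) + C2*cos(2^(2/3)*3^(5/6)*a/6))*exp(2^(2/3)*3^(1/3)*a/6)


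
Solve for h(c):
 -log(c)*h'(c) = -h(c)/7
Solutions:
 h(c) = C1*exp(li(c)/7)


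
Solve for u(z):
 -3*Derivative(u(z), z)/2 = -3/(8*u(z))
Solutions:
 u(z) = -sqrt(C1 + 2*z)/2
 u(z) = sqrt(C1 + 2*z)/2


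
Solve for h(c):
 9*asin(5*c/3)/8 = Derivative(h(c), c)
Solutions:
 h(c) = C1 + 9*c*asin(5*c/3)/8 + 9*sqrt(9 - 25*c^2)/40


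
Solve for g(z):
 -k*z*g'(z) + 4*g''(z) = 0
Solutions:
 g(z) = Piecewise((-sqrt(2)*sqrt(pi)*C1*erf(sqrt(2)*z*sqrt(-k)/4)/sqrt(-k) - C2, (k > 0) | (k < 0)), (-C1*z - C2, True))


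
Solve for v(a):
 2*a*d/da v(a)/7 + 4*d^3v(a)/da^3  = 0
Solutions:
 v(a) = C1 + Integral(C2*airyai(-14^(2/3)*a/14) + C3*airybi(-14^(2/3)*a/14), a)


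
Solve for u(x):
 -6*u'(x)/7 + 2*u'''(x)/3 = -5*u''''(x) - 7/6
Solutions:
 u(x) = C1 + C2*exp(-x*(28*7^(1/3)/(135*sqrt(163689) + 54619)^(1/3) + 28 + 7^(2/3)*(135*sqrt(163689) + 54619)^(1/3))/630)*sin(sqrt(3)*7^(1/3)*x*(-7^(1/3)*(135*sqrt(163689) + 54619)^(1/3) + 28/(135*sqrt(163689) + 54619)^(1/3))/630) + C3*exp(-x*(28*7^(1/3)/(135*sqrt(163689) + 54619)^(1/3) + 28 + 7^(2/3)*(135*sqrt(163689) + 54619)^(1/3))/630)*cos(sqrt(3)*7^(1/3)*x*(-7^(1/3)*(135*sqrt(163689) + 54619)^(1/3) + 28/(135*sqrt(163689) + 54619)^(1/3))/630) + C4*exp(x*(-14 + 28*7^(1/3)/(135*sqrt(163689) + 54619)^(1/3) + 7^(2/3)*(135*sqrt(163689) + 54619)^(1/3))/315) + 49*x/36


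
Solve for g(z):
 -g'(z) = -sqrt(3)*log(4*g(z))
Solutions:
 -sqrt(3)*Integral(1/(log(_y) + 2*log(2)), (_y, g(z)))/3 = C1 - z


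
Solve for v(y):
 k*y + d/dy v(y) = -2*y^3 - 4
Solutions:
 v(y) = C1 - k*y^2/2 - y^4/2 - 4*y


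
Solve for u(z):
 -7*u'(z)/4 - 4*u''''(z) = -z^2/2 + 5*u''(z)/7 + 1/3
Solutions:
 u(z) = C1 + C2*exp(-42^(1/3)*z*(-(3087 + sqrt(9571569))^(1/3) + 10*42^(1/3)/(3087 + sqrt(9571569))^(1/3))/168)*sin(14^(1/3)*3^(1/6)*z*(30*14^(1/3)/(3087 + sqrt(9571569))^(1/3) + 3^(2/3)*(3087 + sqrt(9571569))^(1/3))/168) + C3*exp(-42^(1/3)*z*(-(3087 + sqrt(9571569))^(1/3) + 10*42^(1/3)/(3087 + sqrt(9571569))^(1/3))/168)*cos(14^(1/3)*3^(1/6)*z*(30*14^(1/3)/(3087 + sqrt(9571569))^(1/3) + 3^(2/3)*(3087 + sqrt(9571569))^(1/3))/168) + C4*exp(42^(1/3)*z*(-(3087 + sqrt(9571569))^(1/3) + 10*42^(1/3)/(3087 + sqrt(9571569))^(1/3))/84) + 2*z^3/21 - 40*z^2/343 - 4804*z/50421


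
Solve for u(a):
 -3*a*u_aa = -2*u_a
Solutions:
 u(a) = C1 + C2*a^(5/3)


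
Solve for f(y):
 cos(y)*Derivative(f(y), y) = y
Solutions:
 f(y) = C1 + Integral(y/cos(y), y)


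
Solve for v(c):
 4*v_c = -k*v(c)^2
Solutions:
 v(c) = 4/(C1 + c*k)


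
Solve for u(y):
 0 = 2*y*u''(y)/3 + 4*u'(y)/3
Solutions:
 u(y) = C1 + C2/y


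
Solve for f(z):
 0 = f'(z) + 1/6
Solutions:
 f(z) = C1 - z/6


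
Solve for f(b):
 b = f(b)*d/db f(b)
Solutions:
 f(b) = -sqrt(C1 + b^2)
 f(b) = sqrt(C1 + b^2)


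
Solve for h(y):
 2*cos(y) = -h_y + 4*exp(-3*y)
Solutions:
 h(y) = C1 - 2*sin(y) - 4*exp(-3*y)/3


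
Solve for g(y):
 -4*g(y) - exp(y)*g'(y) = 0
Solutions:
 g(y) = C1*exp(4*exp(-y))


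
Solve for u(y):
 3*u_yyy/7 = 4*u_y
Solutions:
 u(y) = C1 + C2*exp(-2*sqrt(21)*y/3) + C3*exp(2*sqrt(21)*y/3)


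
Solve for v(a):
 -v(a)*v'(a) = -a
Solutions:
 v(a) = -sqrt(C1 + a^2)
 v(a) = sqrt(C1 + a^2)


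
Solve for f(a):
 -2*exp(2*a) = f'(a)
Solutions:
 f(a) = C1 - exp(2*a)


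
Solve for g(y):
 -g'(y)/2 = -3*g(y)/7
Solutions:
 g(y) = C1*exp(6*y/7)


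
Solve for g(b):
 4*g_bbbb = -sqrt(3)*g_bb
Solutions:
 g(b) = C1 + C2*b + C3*sin(3^(1/4)*b/2) + C4*cos(3^(1/4)*b/2)


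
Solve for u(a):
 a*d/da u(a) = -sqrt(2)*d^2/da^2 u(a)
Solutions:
 u(a) = C1 + C2*erf(2^(1/4)*a/2)


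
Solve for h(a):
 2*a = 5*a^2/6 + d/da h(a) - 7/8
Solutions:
 h(a) = C1 - 5*a^3/18 + a^2 + 7*a/8


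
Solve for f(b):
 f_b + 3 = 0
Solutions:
 f(b) = C1 - 3*b


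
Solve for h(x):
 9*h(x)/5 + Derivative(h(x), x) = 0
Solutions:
 h(x) = C1*exp(-9*x/5)


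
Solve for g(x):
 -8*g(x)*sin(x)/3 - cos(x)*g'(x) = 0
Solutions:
 g(x) = C1*cos(x)^(8/3)


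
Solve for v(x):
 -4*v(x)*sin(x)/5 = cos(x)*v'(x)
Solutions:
 v(x) = C1*cos(x)^(4/5)


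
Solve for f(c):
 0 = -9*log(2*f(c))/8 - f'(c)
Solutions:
 8*Integral(1/(log(_y) + log(2)), (_y, f(c)))/9 = C1 - c


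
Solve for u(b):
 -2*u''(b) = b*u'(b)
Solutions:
 u(b) = C1 + C2*erf(b/2)


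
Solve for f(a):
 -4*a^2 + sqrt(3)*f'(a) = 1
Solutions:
 f(a) = C1 + 4*sqrt(3)*a^3/9 + sqrt(3)*a/3


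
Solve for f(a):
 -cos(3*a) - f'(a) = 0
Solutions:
 f(a) = C1 - sin(3*a)/3


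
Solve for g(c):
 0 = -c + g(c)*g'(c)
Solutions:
 g(c) = -sqrt(C1 + c^2)
 g(c) = sqrt(C1 + c^2)


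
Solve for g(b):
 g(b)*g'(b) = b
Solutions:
 g(b) = -sqrt(C1 + b^2)
 g(b) = sqrt(C1 + b^2)


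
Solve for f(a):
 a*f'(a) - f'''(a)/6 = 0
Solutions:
 f(a) = C1 + Integral(C2*airyai(6^(1/3)*a) + C3*airybi(6^(1/3)*a), a)


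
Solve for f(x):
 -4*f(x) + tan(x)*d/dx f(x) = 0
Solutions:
 f(x) = C1*sin(x)^4


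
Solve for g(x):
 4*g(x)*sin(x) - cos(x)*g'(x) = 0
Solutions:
 g(x) = C1/cos(x)^4


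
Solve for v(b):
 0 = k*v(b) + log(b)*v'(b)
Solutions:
 v(b) = C1*exp(-k*li(b))


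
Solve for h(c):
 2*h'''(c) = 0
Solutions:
 h(c) = C1 + C2*c + C3*c^2


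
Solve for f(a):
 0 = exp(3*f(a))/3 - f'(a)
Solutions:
 f(a) = log(-1/(C1 + a))/3
 f(a) = log((-1/(C1 + a))^(1/3)*(-1 - sqrt(3)*I)/2)
 f(a) = log((-1/(C1 + a))^(1/3)*(-1 + sqrt(3)*I)/2)


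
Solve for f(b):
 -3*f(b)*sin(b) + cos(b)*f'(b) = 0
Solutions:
 f(b) = C1/cos(b)^3


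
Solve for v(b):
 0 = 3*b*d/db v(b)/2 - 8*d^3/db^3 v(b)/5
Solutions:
 v(b) = C1 + Integral(C2*airyai(15^(1/3)*2^(2/3)*b/4) + C3*airybi(15^(1/3)*2^(2/3)*b/4), b)


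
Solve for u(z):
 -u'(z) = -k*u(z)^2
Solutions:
 u(z) = -1/(C1 + k*z)


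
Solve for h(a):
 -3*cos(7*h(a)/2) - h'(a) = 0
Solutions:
 h(a) = -2*asin((C1 + exp(21*a))/(C1 - exp(21*a)))/7 + 2*pi/7
 h(a) = 2*asin((C1 + exp(21*a))/(C1 - exp(21*a)))/7


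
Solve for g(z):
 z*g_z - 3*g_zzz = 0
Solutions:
 g(z) = C1 + Integral(C2*airyai(3^(2/3)*z/3) + C3*airybi(3^(2/3)*z/3), z)


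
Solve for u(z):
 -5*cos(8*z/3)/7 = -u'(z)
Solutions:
 u(z) = C1 + 15*sin(8*z/3)/56


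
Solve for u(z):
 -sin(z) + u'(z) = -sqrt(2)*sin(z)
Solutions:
 u(z) = C1 - cos(z) + sqrt(2)*cos(z)


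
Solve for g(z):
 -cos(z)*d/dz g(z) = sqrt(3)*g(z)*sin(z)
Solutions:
 g(z) = C1*cos(z)^(sqrt(3))


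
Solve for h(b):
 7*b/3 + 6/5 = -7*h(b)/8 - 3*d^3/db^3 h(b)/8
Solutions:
 h(b) = C3*exp(-3^(2/3)*7^(1/3)*b/3) - 8*b/3 + (C1*sin(3^(1/6)*7^(1/3)*b/2) + C2*cos(3^(1/6)*7^(1/3)*b/2))*exp(3^(2/3)*7^(1/3)*b/6) - 48/35


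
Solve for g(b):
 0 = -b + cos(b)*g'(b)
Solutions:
 g(b) = C1 + Integral(b/cos(b), b)


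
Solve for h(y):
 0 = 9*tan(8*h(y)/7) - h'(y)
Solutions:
 h(y) = -7*asin(C1*exp(72*y/7))/8 + 7*pi/8
 h(y) = 7*asin(C1*exp(72*y/7))/8


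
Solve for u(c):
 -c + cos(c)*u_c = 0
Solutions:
 u(c) = C1 + Integral(c/cos(c), c)


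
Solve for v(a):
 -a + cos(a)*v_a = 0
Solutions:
 v(a) = C1 + Integral(a/cos(a), a)


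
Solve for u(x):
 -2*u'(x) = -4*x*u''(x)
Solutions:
 u(x) = C1 + C2*x^(3/2)


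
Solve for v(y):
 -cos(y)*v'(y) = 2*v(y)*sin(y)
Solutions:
 v(y) = C1*cos(y)^2


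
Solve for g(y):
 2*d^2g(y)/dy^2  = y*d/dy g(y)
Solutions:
 g(y) = C1 + C2*erfi(y/2)


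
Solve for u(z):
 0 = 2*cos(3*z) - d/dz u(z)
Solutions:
 u(z) = C1 + 2*sin(3*z)/3


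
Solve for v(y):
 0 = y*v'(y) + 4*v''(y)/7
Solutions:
 v(y) = C1 + C2*erf(sqrt(14)*y/4)


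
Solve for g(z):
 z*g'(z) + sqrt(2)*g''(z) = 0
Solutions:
 g(z) = C1 + C2*erf(2^(1/4)*z/2)


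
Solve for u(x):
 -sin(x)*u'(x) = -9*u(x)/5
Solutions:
 u(x) = C1*(cos(x) - 1)^(9/10)/(cos(x) + 1)^(9/10)


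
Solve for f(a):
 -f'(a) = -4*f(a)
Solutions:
 f(a) = C1*exp(4*a)


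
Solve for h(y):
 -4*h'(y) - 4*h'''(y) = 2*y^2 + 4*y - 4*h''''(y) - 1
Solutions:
 h(y) = C1 + C2*exp(y*(-2^(2/3)*(3*sqrt(93) + 29)^(1/3) - 2*2^(1/3)/(3*sqrt(93) + 29)^(1/3) + 4)/12)*sin(2^(1/3)*sqrt(3)*y*(-2^(1/3)*(3*sqrt(93) + 29)^(1/3) + 2/(3*sqrt(93) + 29)^(1/3))/12) + C3*exp(y*(-2^(2/3)*(3*sqrt(93) + 29)^(1/3) - 2*2^(1/3)/(3*sqrt(93) + 29)^(1/3) + 4)/12)*cos(2^(1/3)*sqrt(3)*y*(-2^(1/3)*(3*sqrt(93) + 29)^(1/3) + 2/(3*sqrt(93) + 29)^(1/3))/12) + C4*exp(y*(2*2^(1/3)/(3*sqrt(93) + 29)^(1/3) + 2 + 2^(2/3)*(3*sqrt(93) + 29)^(1/3))/6) - y^3/6 - y^2/2 + 5*y/4


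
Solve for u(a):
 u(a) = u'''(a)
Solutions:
 u(a) = C3*exp(a) + (C1*sin(sqrt(3)*a/2) + C2*cos(sqrt(3)*a/2))*exp(-a/2)


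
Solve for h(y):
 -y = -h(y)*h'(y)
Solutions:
 h(y) = -sqrt(C1 + y^2)
 h(y) = sqrt(C1 + y^2)


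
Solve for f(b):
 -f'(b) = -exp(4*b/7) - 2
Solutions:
 f(b) = C1 + 2*b + 7*exp(4*b/7)/4


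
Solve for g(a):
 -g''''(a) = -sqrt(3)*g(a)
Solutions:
 g(a) = C1*exp(-3^(1/8)*a) + C2*exp(3^(1/8)*a) + C3*sin(3^(1/8)*a) + C4*cos(3^(1/8)*a)


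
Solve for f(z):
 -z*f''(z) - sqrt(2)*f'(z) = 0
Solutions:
 f(z) = C1 + C2*z^(1 - sqrt(2))


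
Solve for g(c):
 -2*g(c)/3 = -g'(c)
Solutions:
 g(c) = C1*exp(2*c/3)


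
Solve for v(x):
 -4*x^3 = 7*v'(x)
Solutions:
 v(x) = C1 - x^4/7


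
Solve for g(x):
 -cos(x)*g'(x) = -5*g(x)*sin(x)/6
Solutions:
 g(x) = C1/cos(x)^(5/6)


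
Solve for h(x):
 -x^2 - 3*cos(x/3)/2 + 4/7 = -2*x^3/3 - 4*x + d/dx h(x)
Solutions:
 h(x) = C1 + x^4/6 - x^3/3 + 2*x^2 + 4*x/7 - 9*sin(x/3)/2


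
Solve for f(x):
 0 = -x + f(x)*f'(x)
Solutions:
 f(x) = -sqrt(C1 + x^2)
 f(x) = sqrt(C1 + x^2)


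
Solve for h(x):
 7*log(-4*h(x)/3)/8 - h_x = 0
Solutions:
 -8*Integral(1/(log(-_y) - log(3) + 2*log(2)), (_y, h(x)))/7 = C1 - x


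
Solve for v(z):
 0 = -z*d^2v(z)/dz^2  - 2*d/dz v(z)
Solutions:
 v(z) = C1 + C2/z


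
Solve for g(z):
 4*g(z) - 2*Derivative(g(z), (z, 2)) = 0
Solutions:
 g(z) = C1*exp(-sqrt(2)*z) + C2*exp(sqrt(2)*z)


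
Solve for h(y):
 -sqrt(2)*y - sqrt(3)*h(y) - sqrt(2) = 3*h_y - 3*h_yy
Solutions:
 h(y) = C1*exp(y*(3 + sqrt(3)*sqrt(3 + 4*sqrt(3)))/6) + C2*exp(y*(-sqrt(3)*sqrt(3 + 4*sqrt(3)) + 3)/6) - sqrt(6)*y/3 - sqrt(6)/3 + sqrt(2)


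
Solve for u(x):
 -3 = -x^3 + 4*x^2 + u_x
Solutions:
 u(x) = C1 + x^4/4 - 4*x^3/3 - 3*x


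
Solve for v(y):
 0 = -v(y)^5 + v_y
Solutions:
 v(y) = -(-1/(C1 + 4*y))^(1/4)
 v(y) = (-1/(C1 + 4*y))^(1/4)
 v(y) = -I*(-1/(C1 + 4*y))^(1/4)
 v(y) = I*(-1/(C1 + 4*y))^(1/4)


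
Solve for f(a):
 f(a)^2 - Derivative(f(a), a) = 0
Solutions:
 f(a) = -1/(C1 + a)


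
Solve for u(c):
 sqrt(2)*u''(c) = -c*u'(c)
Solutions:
 u(c) = C1 + C2*erf(2^(1/4)*c/2)


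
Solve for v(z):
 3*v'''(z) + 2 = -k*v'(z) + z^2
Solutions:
 v(z) = C1 + C2*exp(-sqrt(3)*z*sqrt(-k)/3) + C3*exp(sqrt(3)*z*sqrt(-k)/3) + z^3/(3*k) - 2*z/k - 6*z/k^2


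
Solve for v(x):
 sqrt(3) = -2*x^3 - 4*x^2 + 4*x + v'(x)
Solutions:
 v(x) = C1 + x^4/2 + 4*x^3/3 - 2*x^2 + sqrt(3)*x


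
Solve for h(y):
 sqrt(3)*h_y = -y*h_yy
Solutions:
 h(y) = C1 + C2*y^(1 - sqrt(3))


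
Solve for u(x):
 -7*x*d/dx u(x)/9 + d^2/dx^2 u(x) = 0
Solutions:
 u(x) = C1 + C2*erfi(sqrt(14)*x/6)


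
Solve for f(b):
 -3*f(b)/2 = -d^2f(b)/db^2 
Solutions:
 f(b) = C1*exp(-sqrt(6)*b/2) + C2*exp(sqrt(6)*b/2)


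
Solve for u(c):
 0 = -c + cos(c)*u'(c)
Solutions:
 u(c) = C1 + Integral(c/cos(c), c)


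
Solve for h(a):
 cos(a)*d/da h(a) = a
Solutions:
 h(a) = C1 + Integral(a/cos(a), a)


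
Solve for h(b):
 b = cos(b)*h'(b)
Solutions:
 h(b) = C1 + Integral(b/cos(b), b)


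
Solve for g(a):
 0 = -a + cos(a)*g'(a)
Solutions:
 g(a) = C1 + Integral(a/cos(a), a)


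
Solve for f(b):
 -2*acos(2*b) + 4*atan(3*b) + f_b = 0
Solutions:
 f(b) = C1 + 2*b*acos(2*b) - 4*b*atan(3*b) - sqrt(1 - 4*b^2) + 2*log(9*b^2 + 1)/3


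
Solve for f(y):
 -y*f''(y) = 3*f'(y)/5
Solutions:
 f(y) = C1 + C2*y^(2/5)


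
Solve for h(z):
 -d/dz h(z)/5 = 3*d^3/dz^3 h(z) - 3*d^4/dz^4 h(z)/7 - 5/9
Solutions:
 h(z) = C1 + C2*exp(z*(-10^(2/3)*7^(1/3)*(3*sqrt(989) + 499)^(1/3) - 70*10^(1/3)*7^(2/3)/(3*sqrt(989) + 499)^(1/3) + 140)/60)*sin(sqrt(3)*70^(1/3)*z*(-10^(1/3)*(3*sqrt(989) + 499)^(1/3) + 70*7^(1/3)/(3*sqrt(989) + 499)^(1/3))/60) + C3*exp(z*(-10^(2/3)*7^(1/3)*(3*sqrt(989) + 499)^(1/3) - 70*10^(1/3)*7^(2/3)/(3*sqrt(989) + 499)^(1/3) + 140)/60)*cos(sqrt(3)*70^(1/3)*z*(-10^(1/3)*(3*sqrt(989) + 499)^(1/3) + 70*7^(1/3)/(3*sqrt(989) + 499)^(1/3))/60) + C4*exp(z*(70*10^(1/3)*7^(2/3)/(3*sqrt(989) + 499)^(1/3) + 70 + 10^(2/3)*7^(1/3)*(3*sqrt(989) + 499)^(1/3))/30) + 25*z/9


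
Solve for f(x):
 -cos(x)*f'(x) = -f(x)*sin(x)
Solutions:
 f(x) = C1/cos(x)


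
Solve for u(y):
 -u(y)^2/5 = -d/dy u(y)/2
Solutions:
 u(y) = -5/(C1 + 2*y)


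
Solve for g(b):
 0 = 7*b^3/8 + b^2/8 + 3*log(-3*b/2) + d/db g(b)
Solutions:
 g(b) = C1 - 7*b^4/32 - b^3/24 - 3*b*log(-b) + 3*b*(-log(3) + log(2) + 1)


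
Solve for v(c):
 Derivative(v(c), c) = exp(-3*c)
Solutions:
 v(c) = C1 - exp(-3*c)/3


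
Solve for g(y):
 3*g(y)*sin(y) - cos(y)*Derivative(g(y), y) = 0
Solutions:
 g(y) = C1/cos(y)^3


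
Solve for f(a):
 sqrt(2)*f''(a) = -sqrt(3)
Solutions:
 f(a) = C1 + C2*a - sqrt(6)*a^2/4


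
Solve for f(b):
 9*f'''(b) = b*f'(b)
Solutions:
 f(b) = C1 + Integral(C2*airyai(3^(1/3)*b/3) + C3*airybi(3^(1/3)*b/3), b)


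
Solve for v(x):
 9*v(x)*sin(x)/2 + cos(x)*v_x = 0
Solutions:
 v(x) = C1*cos(x)^(9/2)


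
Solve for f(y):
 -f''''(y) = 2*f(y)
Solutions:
 f(y) = (C1*sin(2^(3/4)*y/2) + C2*cos(2^(3/4)*y/2))*exp(-2^(3/4)*y/2) + (C3*sin(2^(3/4)*y/2) + C4*cos(2^(3/4)*y/2))*exp(2^(3/4)*y/2)


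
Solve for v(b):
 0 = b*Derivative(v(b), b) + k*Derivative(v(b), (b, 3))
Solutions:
 v(b) = C1 + Integral(C2*airyai(b*(-1/k)^(1/3)) + C3*airybi(b*(-1/k)^(1/3)), b)


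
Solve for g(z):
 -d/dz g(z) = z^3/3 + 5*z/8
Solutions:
 g(z) = C1 - z^4/12 - 5*z^2/16


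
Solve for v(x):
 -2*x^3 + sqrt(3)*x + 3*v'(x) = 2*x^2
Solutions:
 v(x) = C1 + x^4/6 + 2*x^3/9 - sqrt(3)*x^2/6


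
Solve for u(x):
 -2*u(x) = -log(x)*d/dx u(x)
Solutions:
 u(x) = C1*exp(2*li(x))


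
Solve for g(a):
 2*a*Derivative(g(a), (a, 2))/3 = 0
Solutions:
 g(a) = C1 + C2*a


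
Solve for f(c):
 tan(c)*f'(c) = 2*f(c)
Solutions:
 f(c) = C1*sin(c)^2


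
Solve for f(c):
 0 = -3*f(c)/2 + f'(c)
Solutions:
 f(c) = C1*exp(3*c/2)


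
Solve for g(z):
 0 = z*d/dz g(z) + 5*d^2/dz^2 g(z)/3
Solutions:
 g(z) = C1 + C2*erf(sqrt(30)*z/10)


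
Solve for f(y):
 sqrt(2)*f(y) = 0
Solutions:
 f(y) = 0


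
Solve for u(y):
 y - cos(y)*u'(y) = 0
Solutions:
 u(y) = C1 + Integral(y/cos(y), y)


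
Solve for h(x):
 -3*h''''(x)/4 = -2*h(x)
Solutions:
 h(x) = C1*exp(-6^(3/4)*x/3) + C2*exp(6^(3/4)*x/3) + C3*sin(6^(3/4)*x/3) + C4*cos(6^(3/4)*x/3)


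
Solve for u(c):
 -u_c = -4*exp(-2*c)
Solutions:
 u(c) = C1 - 2*exp(-2*c)


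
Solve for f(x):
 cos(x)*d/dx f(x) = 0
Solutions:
 f(x) = C1


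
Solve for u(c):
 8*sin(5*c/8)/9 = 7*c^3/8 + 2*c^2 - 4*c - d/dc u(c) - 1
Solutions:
 u(c) = C1 + 7*c^4/32 + 2*c^3/3 - 2*c^2 - c + 64*cos(5*c/8)/45


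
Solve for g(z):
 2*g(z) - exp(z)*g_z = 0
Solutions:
 g(z) = C1*exp(-2*exp(-z))


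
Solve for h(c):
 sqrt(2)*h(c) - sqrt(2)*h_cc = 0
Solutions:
 h(c) = C1*exp(-c) + C2*exp(c)


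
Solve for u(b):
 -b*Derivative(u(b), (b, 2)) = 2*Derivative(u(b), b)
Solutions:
 u(b) = C1 + C2/b


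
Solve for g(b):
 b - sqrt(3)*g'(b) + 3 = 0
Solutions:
 g(b) = C1 + sqrt(3)*b^2/6 + sqrt(3)*b


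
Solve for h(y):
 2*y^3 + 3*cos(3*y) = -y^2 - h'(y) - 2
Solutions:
 h(y) = C1 - y^4/2 - y^3/3 - 2*y - sin(3*y)


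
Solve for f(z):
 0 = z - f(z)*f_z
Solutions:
 f(z) = -sqrt(C1 + z^2)
 f(z) = sqrt(C1 + z^2)


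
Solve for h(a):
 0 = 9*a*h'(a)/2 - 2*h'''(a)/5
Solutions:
 h(a) = C1 + Integral(C2*airyai(90^(1/3)*a/2) + C3*airybi(90^(1/3)*a/2), a)


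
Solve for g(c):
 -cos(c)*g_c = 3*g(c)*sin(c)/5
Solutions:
 g(c) = C1*cos(c)^(3/5)


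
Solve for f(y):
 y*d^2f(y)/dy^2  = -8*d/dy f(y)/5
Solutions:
 f(y) = C1 + C2/y^(3/5)


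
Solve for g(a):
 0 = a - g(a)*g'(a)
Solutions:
 g(a) = -sqrt(C1 + a^2)
 g(a) = sqrt(C1 + a^2)


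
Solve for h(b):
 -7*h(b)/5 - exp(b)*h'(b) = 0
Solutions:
 h(b) = C1*exp(7*exp(-b)/5)


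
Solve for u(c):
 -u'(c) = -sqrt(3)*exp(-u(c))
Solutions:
 u(c) = log(C1 + sqrt(3)*c)


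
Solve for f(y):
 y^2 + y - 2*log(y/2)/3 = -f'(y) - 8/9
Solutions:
 f(y) = C1 - y^3/3 - y^2/2 + 2*y*log(y)/3 - 14*y/9 - 2*y*log(2)/3


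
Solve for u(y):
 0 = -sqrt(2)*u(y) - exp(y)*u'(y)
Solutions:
 u(y) = C1*exp(sqrt(2)*exp(-y))


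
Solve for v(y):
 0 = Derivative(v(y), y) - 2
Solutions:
 v(y) = C1 + 2*y


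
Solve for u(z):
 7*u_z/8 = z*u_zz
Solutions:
 u(z) = C1 + C2*z^(15/8)


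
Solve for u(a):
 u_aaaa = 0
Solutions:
 u(a) = C1 + C2*a + C3*a^2 + C4*a^3


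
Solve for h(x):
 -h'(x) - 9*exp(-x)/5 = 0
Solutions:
 h(x) = C1 + 9*exp(-x)/5


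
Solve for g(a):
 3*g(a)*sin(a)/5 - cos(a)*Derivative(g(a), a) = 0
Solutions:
 g(a) = C1/cos(a)^(3/5)


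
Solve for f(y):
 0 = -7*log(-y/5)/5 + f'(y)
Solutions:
 f(y) = C1 + 7*y*log(-y)/5 + 7*y*(-log(5) - 1)/5


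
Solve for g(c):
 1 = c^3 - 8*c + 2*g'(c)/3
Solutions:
 g(c) = C1 - 3*c^4/8 + 6*c^2 + 3*c/2


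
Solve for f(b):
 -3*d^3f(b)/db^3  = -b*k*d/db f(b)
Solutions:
 f(b) = C1 + Integral(C2*airyai(3^(2/3)*b*k^(1/3)/3) + C3*airybi(3^(2/3)*b*k^(1/3)/3), b)


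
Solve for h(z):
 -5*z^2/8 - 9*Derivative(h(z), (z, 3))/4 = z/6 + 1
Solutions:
 h(z) = C1 + C2*z + C3*z^2 - z^5/216 - z^4/324 - 2*z^3/27


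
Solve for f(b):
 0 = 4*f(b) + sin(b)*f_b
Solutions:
 f(b) = C1*(cos(b)^2 + 2*cos(b) + 1)/(cos(b)^2 - 2*cos(b) + 1)


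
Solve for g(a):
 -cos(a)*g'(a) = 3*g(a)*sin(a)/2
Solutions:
 g(a) = C1*cos(a)^(3/2)


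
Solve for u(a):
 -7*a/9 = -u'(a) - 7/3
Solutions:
 u(a) = C1 + 7*a^2/18 - 7*a/3


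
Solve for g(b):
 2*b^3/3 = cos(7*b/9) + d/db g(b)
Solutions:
 g(b) = C1 + b^4/6 - 9*sin(7*b/9)/7


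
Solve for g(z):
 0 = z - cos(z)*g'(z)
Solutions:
 g(z) = C1 + Integral(z/cos(z), z)


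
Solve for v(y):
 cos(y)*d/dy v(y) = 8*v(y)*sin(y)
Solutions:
 v(y) = C1/cos(y)^8


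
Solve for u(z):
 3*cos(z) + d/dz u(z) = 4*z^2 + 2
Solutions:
 u(z) = C1 + 4*z^3/3 + 2*z - 3*sin(z)


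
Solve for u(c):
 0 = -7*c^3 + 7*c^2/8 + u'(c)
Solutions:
 u(c) = C1 + 7*c^4/4 - 7*c^3/24


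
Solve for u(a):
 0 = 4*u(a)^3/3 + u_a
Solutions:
 u(a) = -sqrt(6)*sqrt(-1/(C1 - 4*a))/2
 u(a) = sqrt(6)*sqrt(-1/(C1 - 4*a))/2


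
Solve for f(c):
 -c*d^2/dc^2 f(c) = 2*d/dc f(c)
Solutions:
 f(c) = C1 + C2/c


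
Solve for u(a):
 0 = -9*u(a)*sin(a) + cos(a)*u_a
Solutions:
 u(a) = C1/cos(a)^9


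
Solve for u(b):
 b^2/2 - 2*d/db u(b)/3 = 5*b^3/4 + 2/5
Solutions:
 u(b) = C1 - 15*b^4/32 + b^3/4 - 3*b/5


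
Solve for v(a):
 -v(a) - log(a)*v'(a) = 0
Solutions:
 v(a) = C1*exp(-li(a))


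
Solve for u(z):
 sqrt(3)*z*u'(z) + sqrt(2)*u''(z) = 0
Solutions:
 u(z) = C1 + C2*erf(6^(1/4)*z/2)


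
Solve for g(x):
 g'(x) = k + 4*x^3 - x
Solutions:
 g(x) = C1 + k*x + x^4 - x^2/2


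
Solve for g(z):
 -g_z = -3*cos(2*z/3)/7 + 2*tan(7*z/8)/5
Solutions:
 g(z) = C1 + 16*log(cos(7*z/8))/35 + 9*sin(2*z/3)/14


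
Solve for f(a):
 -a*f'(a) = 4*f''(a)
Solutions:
 f(a) = C1 + C2*erf(sqrt(2)*a/4)


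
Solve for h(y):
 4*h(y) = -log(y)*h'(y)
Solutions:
 h(y) = C1*exp(-4*li(y))


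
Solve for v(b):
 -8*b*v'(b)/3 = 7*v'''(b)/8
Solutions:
 v(b) = C1 + Integral(C2*airyai(-4*21^(2/3)*b/21) + C3*airybi(-4*21^(2/3)*b/21), b)


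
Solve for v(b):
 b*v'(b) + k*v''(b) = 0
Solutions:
 v(b) = C1 + C2*sqrt(k)*erf(sqrt(2)*b*sqrt(1/k)/2)


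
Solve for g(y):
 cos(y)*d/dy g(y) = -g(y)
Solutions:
 g(y) = C1*sqrt(sin(y) - 1)/sqrt(sin(y) + 1)


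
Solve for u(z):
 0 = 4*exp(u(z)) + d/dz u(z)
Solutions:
 u(z) = log(1/(C1 + 4*z))


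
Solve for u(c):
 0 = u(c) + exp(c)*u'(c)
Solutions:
 u(c) = C1*exp(exp(-c))


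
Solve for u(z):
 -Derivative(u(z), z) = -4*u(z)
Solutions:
 u(z) = C1*exp(4*z)


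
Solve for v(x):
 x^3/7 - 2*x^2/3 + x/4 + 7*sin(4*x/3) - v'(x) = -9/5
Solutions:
 v(x) = C1 + x^4/28 - 2*x^3/9 + x^2/8 + 9*x/5 - 21*cos(4*x/3)/4


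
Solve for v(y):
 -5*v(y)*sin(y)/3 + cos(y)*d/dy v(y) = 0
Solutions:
 v(y) = C1/cos(y)^(5/3)


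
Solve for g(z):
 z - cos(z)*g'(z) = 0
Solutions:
 g(z) = C1 + Integral(z/cos(z), z)


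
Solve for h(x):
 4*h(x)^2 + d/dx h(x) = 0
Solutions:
 h(x) = 1/(C1 + 4*x)


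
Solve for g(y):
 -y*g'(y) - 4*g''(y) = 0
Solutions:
 g(y) = C1 + C2*erf(sqrt(2)*y/4)


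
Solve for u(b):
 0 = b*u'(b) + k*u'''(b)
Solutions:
 u(b) = C1 + Integral(C2*airyai(b*(-1/k)^(1/3)) + C3*airybi(b*(-1/k)^(1/3)), b)


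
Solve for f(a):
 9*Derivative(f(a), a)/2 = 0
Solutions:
 f(a) = C1


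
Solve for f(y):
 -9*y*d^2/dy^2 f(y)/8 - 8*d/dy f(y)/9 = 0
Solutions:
 f(y) = C1 + C2*y^(17/81)


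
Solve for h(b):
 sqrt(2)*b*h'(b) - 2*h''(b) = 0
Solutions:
 h(b) = C1 + C2*erfi(2^(1/4)*b/2)


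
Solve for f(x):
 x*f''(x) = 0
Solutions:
 f(x) = C1 + C2*x


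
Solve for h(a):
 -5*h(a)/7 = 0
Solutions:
 h(a) = 0


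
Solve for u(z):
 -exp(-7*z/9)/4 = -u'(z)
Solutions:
 u(z) = C1 - 9*exp(-7*z/9)/28


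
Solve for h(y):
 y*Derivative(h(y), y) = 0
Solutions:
 h(y) = C1


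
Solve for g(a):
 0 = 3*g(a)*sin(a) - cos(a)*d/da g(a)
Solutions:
 g(a) = C1/cos(a)^3


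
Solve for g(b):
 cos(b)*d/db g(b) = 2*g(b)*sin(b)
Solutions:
 g(b) = C1/cos(b)^2


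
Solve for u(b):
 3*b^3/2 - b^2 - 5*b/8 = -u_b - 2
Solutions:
 u(b) = C1 - 3*b^4/8 + b^3/3 + 5*b^2/16 - 2*b


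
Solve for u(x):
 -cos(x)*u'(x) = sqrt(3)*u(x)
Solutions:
 u(x) = C1*(sin(x) - 1)^(sqrt(3)/2)/(sin(x) + 1)^(sqrt(3)/2)


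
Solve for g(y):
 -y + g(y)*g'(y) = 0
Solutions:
 g(y) = -sqrt(C1 + y^2)
 g(y) = sqrt(C1 + y^2)


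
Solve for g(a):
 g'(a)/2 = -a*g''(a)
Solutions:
 g(a) = C1 + C2*sqrt(a)


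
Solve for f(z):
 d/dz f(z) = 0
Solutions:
 f(z) = C1


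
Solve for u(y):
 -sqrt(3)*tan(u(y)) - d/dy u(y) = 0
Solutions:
 u(y) = pi - asin(C1*exp(-sqrt(3)*y))
 u(y) = asin(C1*exp(-sqrt(3)*y))


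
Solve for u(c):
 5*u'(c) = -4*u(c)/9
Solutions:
 u(c) = C1*exp(-4*c/45)


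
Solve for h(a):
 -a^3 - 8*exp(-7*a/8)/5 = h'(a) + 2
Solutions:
 h(a) = C1 - a^4/4 - 2*a + 64*exp(-7*a/8)/35


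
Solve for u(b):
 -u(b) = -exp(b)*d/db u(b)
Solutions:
 u(b) = C1*exp(-exp(-b))


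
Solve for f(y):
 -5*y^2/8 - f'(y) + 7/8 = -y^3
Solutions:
 f(y) = C1 + y^4/4 - 5*y^3/24 + 7*y/8


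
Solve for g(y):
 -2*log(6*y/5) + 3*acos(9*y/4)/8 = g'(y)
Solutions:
 g(y) = C1 - 2*y*log(y) + 3*y*acos(9*y/4)/8 - 2*y*log(6) + 2*y + 2*y*log(5) - sqrt(16 - 81*y^2)/24


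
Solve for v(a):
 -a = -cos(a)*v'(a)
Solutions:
 v(a) = C1 + Integral(a/cos(a), a)


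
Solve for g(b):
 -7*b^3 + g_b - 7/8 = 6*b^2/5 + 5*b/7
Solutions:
 g(b) = C1 + 7*b^4/4 + 2*b^3/5 + 5*b^2/14 + 7*b/8


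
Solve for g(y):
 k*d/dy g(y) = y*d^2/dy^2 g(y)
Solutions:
 g(y) = C1 + y^(re(k) + 1)*(C2*sin(log(y)*Abs(im(k))) + C3*cos(log(y)*im(k)))


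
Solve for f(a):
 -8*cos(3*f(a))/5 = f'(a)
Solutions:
 8*a/5 - log(sin(3*f(a)) - 1)/6 + log(sin(3*f(a)) + 1)/6 = C1


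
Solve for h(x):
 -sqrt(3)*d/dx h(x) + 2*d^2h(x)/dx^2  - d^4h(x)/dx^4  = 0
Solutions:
 h(x) = C1 + C4*exp(-sqrt(3)*x) + (C2*sin(x/2) + C3*cos(x/2))*exp(sqrt(3)*x/2)


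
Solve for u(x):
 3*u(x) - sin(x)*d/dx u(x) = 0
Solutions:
 u(x) = C1*(cos(x) - 1)^(3/2)/(cos(x) + 1)^(3/2)


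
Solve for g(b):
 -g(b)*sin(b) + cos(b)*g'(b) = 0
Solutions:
 g(b) = C1/cos(b)


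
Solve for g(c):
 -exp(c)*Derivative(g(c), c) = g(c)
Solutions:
 g(c) = C1*exp(exp(-c))


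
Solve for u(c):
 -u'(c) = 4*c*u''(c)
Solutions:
 u(c) = C1 + C2*c^(3/4)


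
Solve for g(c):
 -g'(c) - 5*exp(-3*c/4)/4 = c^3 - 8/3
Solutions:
 g(c) = C1 - c^4/4 + 8*c/3 + 5*exp(-3*c/4)/3


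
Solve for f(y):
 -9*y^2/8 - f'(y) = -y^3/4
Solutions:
 f(y) = C1 + y^4/16 - 3*y^3/8


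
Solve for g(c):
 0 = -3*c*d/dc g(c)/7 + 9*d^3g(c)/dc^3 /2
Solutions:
 g(c) = C1 + Integral(C2*airyai(2^(1/3)*21^(2/3)*c/21) + C3*airybi(2^(1/3)*21^(2/3)*c/21), c)


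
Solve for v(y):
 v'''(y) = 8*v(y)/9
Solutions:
 v(y) = C3*exp(2*3^(1/3)*y/3) + (C1*sin(3^(5/6)*y/3) + C2*cos(3^(5/6)*y/3))*exp(-3^(1/3)*y/3)


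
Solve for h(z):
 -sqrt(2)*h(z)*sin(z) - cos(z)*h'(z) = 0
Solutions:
 h(z) = C1*cos(z)^(sqrt(2))


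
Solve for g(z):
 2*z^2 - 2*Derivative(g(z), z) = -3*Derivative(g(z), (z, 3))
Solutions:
 g(z) = C1 + C2*exp(-sqrt(6)*z/3) + C3*exp(sqrt(6)*z/3) + z^3/3 + 3*z


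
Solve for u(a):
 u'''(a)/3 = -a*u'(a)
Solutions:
 u(a) = C1 + Integral(C2*airyai(-3^(1/3)*a) + C3*airybi(-3^(1/3)*a), a)


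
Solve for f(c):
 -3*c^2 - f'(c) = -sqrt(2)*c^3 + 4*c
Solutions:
 f(c) = C1 + sqrt(2)*c^4/4 - c^3 - 2*c^2


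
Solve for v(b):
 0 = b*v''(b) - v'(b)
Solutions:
 v(b) = C1 + C2*b^2


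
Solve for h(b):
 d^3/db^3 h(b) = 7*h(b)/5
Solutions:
 h(b) = C3*exp(5^(2/3)*7^(1/3)*b/5) + (C1*sin(sqrt(3)*5^(2/3)*7^(1/3)*b/10) + C2*cos(sqrt(3)*5^(2/3)*7^(1/3)*b/10))*exp(-5^(2/3)*7^(1/3)*b/10)


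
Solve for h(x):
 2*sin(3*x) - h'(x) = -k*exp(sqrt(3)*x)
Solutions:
 h(x) = C1 + sqrt(3)*k*exp(sqrt(3)*x)/3 - 2*cos(3*x)/3


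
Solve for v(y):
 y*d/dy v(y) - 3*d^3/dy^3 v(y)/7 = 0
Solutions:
 v(y) = C1 + Integral(C2*airyai(3^(2/3)*7^(1/3)*y/3) + C3*airybi(3^(2/3)*7^(1/3)*y/3), y)


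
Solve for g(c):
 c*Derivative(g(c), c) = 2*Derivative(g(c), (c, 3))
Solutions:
 g(c) = C1 + Integral(C2*airyai(2^(2/3)*c/2) + C3*airybi(2^(2/3)*c/2), c)


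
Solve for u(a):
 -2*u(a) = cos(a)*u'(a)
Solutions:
 u(a) = C1*(sin(a) - 1)/(sin(a) + 1)


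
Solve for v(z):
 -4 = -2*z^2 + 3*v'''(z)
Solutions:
 v(z) = C1 + C2*z + C3*z^2 + z^5/90 - 2*z^3/9


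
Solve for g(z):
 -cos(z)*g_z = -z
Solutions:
 g(z) = C1 + Integral(z/cos(z), z)


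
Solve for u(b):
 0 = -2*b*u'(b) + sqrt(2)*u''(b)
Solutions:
 u(b) = C1 + C2*erfi(2^(3/4)*b/2)


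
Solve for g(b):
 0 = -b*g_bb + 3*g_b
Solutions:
 g(b) = C1 + C2*b^4


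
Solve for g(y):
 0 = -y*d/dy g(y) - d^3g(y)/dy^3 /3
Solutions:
 g(y) = C1 + Integral(C2*airyai(-3^(1/3)*y) + C3*airybi(-3^(1/3)*y), y)


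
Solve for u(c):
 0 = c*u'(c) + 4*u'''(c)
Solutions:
 u(c) = C1 + Integral(C2*airyai(-2^(1/3)*c/2) + C3*airybi(-2^(1/3)*c/2), c)


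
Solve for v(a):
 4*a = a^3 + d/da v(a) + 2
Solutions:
 v(a) = C1 - a^4/4 + 2*a^2 - 2*a


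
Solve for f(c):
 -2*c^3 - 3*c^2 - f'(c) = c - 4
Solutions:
 f(c) = C1 - c^4/2 - c^3 - c^2/2 + 4*c


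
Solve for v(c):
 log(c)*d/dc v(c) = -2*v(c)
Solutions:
 v(c) = C1*exp(-2*li(c))


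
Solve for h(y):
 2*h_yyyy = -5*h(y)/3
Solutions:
 h(y) = (C1*sin(10^(1/4)*3^(3/4)*y/6) + C2*cos(10^(1/4)*3^(3/4)*y/6))*exp(-10^(1/4)*3^(3/4)*y/6) + (C3*sin(10^(1/4)*3^(3/4)*y/6) + C4*cos(10^(1/4)*3^(3/4)*y/6))*exp(10^(1/4)*3^(3/4)*y/6)
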